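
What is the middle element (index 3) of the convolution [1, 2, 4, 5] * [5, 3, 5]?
Use y[k] = Σ_i a[i]·b[k-i] at k=3. y[3] = 2×5 + 4×3 + 5×5 = 47

47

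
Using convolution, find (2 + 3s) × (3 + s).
Ascending coefficients: a = [2, 3], b = [3, 1]. c[0] = 2×3 = 6; c[1] = 2×1 + 3×3 = 11; c[2] = 3×1 = 3. Result coefficients: [6, 11, 3] → 6 + 11s + 3s^2

6 + 11s + 3s^2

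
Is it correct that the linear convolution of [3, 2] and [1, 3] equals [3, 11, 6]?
Recompute linear convolution of [3, 2] and [1, 3]: y[0] = 3×1 = 3; y[1] = 3×3 + 2×1 = 11; y[2] = 2×3 = 6 → [3, 11, 6]. Given [3, 11, 6] matches, so answer: Yes

Yes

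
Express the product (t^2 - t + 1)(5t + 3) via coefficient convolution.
Ascending coefficients: a = [1, -1, 1], b = [3, 5]. c[0] = 1×3 = 3; c[1] = 1×5 + -1×3 = 2; c[2] = -1×5 + 1×3 = -2; c[3] = 1×5 = 5. Result coefficients: [3, 2, -2, 5] → 5t^3 - 2t^2 + 2t + 3

5t^3 - 2t^2 + 2t + 3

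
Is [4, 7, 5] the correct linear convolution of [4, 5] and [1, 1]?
Recompute linear convolution of [4, 5] and [1, 1]: y[0] = 4×1 = 4; y[1] = 4×1 + 5×1 = 9; y[2] = 5×1 = 5 → [4, 9, 5]. Compare to given [4, 7, 5]: they differ at index 1: given 7, correct 9, so answer: No

No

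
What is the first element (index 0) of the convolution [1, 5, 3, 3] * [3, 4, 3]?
Use y[k] = Σ_i a[i]·b[k-i] at k=0. y[0] = 1×3 = 3

3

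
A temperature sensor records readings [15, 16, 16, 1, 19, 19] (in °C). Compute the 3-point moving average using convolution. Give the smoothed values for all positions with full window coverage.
3-point moving average kernel = [1, 1, 1]. Apply in 'valid' mode (full window coverage): avg[0] = (15 + 16 + 16) / 3 = 15.67; avg[1] = (16 + 16 + 1) / 3 = 11.0; avg[2] = (16 + 1 + 19) / 3 = 12.0; avg[3] = (1 + 19 + 19) / 3 = 13.0. Smoothed values: [15.67, 11.0, 12.0, 13.0]

[15.67, 11.0, 12.0, 13.0]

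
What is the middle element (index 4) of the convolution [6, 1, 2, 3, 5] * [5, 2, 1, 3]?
Use y[k] = Σ_i a[i]·b[k-i] at k=4. y[4] = 1×3 + 2×1 + 3×2 + 5×5 = 36

36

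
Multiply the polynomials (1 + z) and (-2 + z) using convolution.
Ascending coefficients: a = [1, 1], b = [-2, 1]. c[0] = 1×-2 = -2; c[1] = 1×1 + 1×-2 = -1; c[2] = 1×1 = 1. Result coefficients: [-2, -1, 1] → -2 - z + z^2

-2 - z + z^2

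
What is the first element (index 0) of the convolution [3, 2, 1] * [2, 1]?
Use y[k] = Σ_i a[i]·b[k-i] at k=0. y[0] = 3×2 = 6

6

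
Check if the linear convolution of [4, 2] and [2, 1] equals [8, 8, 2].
Recompute linear convolution of [4, 2] and [2, 1]: y[0] = 4×2 = 8; y[1] = 4×1 + 2×2 = 8; y[2] = 2×1 = 2 → [8, 8, 2]. Given [8, 8, 2] matches, so answer: Yes

Yes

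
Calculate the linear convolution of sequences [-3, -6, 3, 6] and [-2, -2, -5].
y[0] = -3×-2 = 6; y[1] = -3×-2 + -6×-2 = 18; y[2] = -3×-5 + -6×-2 + 3×-2 = 21; y[3] = -6×-5 + 3×-2 + 6×-2 = 12; y[4] = 3×-5 + 6×-2 = -27; y[5] = 6×-5 = -30

[6, 18, 21, 12, -27, -30]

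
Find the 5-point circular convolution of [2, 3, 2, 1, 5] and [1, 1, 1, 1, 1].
Use y[k] = Σ_j f[j]·g[(k-j) mod 5]. y[0] = 2×1 + 3×1 + 2×1 + 1×1 + 5×1 = 13; y[1] = 2×1 + 3×1 + 2×1 + 1×1 + 5×1 = 13; y[2] = 2×1 + 3×1 + 2×1 + 1×1 + 5×1 = 13; y[3] = 2×1 + 3×1 + 2×1 + 1×1 + 5×1 = 13; y[4] = 2×1 + 3×1 + 2×1 + 1×1 + 5×1 = 13. Result: [13, 13, 13, 13, 13]

[13, 13, 13, 13, 13]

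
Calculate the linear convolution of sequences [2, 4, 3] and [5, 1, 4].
y[0] = 2×5 = 10; y[1] = 2×1 + 4×5 = 22; y[2] = 2×4 + 4×1 + 3×5 = 27; y[3] = 4×4 + 3×1 = 19; y[4] = 3×4 = 12

[10, 22, 27, 19, 12]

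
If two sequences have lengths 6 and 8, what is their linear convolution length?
Linear/full convolution length: m + n - 1 = 6 + 8 - 1 = 13

13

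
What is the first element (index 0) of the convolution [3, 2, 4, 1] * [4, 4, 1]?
Use y[k] = Σ_i a[i]·b[k-i] at k=0. y[0] = 3×4 = 12

12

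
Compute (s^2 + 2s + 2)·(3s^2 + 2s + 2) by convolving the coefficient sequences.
Ascending coefficients: a = [2, 2, 1], b = [2, 2, 3]. c[0] = 2×2 = 4; c[1] = 2×2 + 2×2 = 8; c[2] = 2×3 + 2×2 + 1×2 = 12; c[3] = 2×3 + 1×2 = 8; c[4] = 1×3 = 3. Result coefficients: [4, 8, 12, 8, 3] → 3s^4 + 8s^3 + 12s^2 + 8s + 4

3s^4 + 8s^3 + 12s^2 + 8s + 4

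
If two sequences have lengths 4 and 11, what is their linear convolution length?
Linear/full convolution length: m + n - 1 = 4 + 11 - 1 = 14

14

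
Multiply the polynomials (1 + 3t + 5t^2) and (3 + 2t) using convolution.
Ascending coefficients: a = [1, 3, 5], b = [3, 2]. c[0] = 1×3 = 3; c[1] = 1×2 + 3×3 = 11; c[2] = 3×2 + 5×3 = 21; c[3] = 5×2 = 10. Result coefficients: [3, 11, 21, 10] → 3 + 11t + 21t^2 + 10t^3

3 + 11t + 21t^2 + 10t^3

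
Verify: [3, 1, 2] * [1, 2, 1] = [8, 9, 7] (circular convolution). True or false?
Recompute circular convolution of [3, 1, 2] and [1, 2, 1]: y[0] = 3×1 + 1×1 + 2×2 = 8; y[1] = 3×2 + 1×1 + 2×1 = 9; y[2] = 3×1 + 1×2 + 2×1 = 7 → [8, 9, 7]. Given [8, 9, 7] matches, so answer: Yes

Yes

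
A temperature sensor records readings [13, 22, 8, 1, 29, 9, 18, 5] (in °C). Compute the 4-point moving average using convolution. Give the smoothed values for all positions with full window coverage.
4-point moving average kernel = [1, 1, 1, 1]. Apply in 'valid' mode (full window coverage): avg[0] = (13 + 22 + 8 + 1) / 4 = 11.0; avg[1] = (22 + 8 + 1 + 29) / 4 = 15.0; avg[2] = (8 + 1 + 29 + 9) / 4 = 11.75; avg[3] = (1 + 29 + 9 + 18) / 4 = 14.25; avg[4] = (29 + 9 + 18 + 5) / 4 = 15.25. Smoothed values: [11.0, 15.0, 11.75, 14.25, 15.25]

[11.0, 15.0, 11.75, 14.25, 15.25]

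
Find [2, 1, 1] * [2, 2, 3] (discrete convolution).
y[0] = 2×2 = 4; y[1] = 2×2 + 1×2 = 6; y[2] = 2×3 + 1×2 + 1×2 = 10; y[3] = 1×3 + 1×2 = 5; y[4] = 1×3 = 3

[4, 6, 10, 5, 3]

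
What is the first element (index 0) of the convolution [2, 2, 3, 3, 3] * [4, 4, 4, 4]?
Use y[k] = Σ_i a[i]·b[k-i] at k=0. y[0] = 2×4 = 8

8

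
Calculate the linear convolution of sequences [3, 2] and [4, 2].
y[0] = 3×4 = 12; y[1] = 3×2 + 2×4 = 14; y[2] = 2×2 = 4

[12, 14, 4]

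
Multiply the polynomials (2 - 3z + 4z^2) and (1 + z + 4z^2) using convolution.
Ascending coefficients: a = [2, -3, 4], b = [1, 1, 4]. c[0] = 2×1 = 2; c[1] = 2×1 + -3×1 = -1; c[2] = 2×4 + -3×1 + 4×1 = 9; c[3] = -3×4 + 4×1 = -8; c[4] = 4×4 = 16. Result coefficients: [2, -1, 9, -8, 16] → 2 - z + 9z^2 - 8z^3 + 16z^4

2 - z + 9z^2 - 8z^3 + 16z^4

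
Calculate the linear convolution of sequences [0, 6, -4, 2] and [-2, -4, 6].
y[0] = 0×-2 = 0; y[1] = 0×-4 + 6×-2 = -12; y[2] = 0×6 + 6×-4 + -4×-2 = -16; y[3] = 6×6 + -4×-4 + 2×-2 = 48; y[4] = -4×6 + 2×-4 = -32; y[5] = 2×6 = 12

[0, -12, -16, 48, -32, 12]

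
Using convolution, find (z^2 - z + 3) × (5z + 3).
Ascending coefficients: a = [3, -1, 1], b = [3, 5]. c[0] = 3×3 = 9; c[1] = 3×5 + -1×3 = 12; c[2] = -1×5 + 1×3 = -2; c[3] = 1×5 = 5. Result coefficients: [9, 12, -2, 5] → 5z^3 - 2z^2 + 12z + 9

5z^3 - 2z^2 + 12z + 9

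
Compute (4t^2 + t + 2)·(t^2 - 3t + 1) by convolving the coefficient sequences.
Ascending coefficients: a = [2, 1, 4], b = [1, -3, 1]. c[0] = 2×1 = 2; c[1] = 2×-3 + 1×1 = -5; c[2] = 2×1 + 1×-3 + 4×1 = 3; c[3] = 1×1 + 4×-3 = -11; c[4] = 4×1 = 4. Result coefficients: [2, -5, 3, -11, 4] → 4t^4 - 11t^3 + 3t^2 - 5t + 2

4t^4 - 11t^3 + 3t^2 - 5t + 2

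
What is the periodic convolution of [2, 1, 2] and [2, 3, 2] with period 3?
Use y[k] = Σ_j u[j]·v[(k-j) mod 3]. y[0] = 2×2 + 1×2 + 2×3 = 12; y[1] = 2×3 + 1×2 + 2×2 = 12; y[2] = 2×2 + 1×3 + 2×2 = 11. Result: [12, 12, 11]

[12, 12, 11]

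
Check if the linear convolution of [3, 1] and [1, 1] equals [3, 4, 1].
Recompute linear convolution of [3, 1] and [1, 1]: y[0] = 3×1 = 3; y[1] = 3×1 + 1×1 = 4; y[2] = 1×1 = 1 → [3, 4, 1]. Given [3, 4, 1] matches, so answer: Yes

Yes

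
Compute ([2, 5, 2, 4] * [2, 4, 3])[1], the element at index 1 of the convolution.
Use y[k] = Σ_i a[i]·b[k-i] at k=1. y[1] = 2×4 + 5×2 = 18

18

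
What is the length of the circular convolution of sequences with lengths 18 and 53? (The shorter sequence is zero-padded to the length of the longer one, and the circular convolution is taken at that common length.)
Circular convolution (zero-padding the shorter input) has length max(m, n) = max(18, 53) = 53

53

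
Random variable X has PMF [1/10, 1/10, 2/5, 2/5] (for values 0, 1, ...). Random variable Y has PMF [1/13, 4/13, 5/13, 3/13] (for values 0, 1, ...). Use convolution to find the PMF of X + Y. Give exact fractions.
P(X+Y=k) = Σ_i P(X=i)·P(Y=k-i) — a convolution of [1/10, 1/10, 2/5, 2/5] and [1/13, 4/13, 5/13, 3/13]. P(X+Y=0) = (1/10)×(1/13) = 1/130; P(X+Y=1) = (1/10)×(4/13) + (1/10)×(1/13) = 2/65 + 1/130 = 1/26; P(X+Y=2) = (1/10)×(5/13) + (1/10)×(4/13) + (2/5)×(1/13) = 1/26 + 2/65 + 2/65 = 1/10; P(X+Y=3) = (1/10)×(3/13) + (1/10)×(5/13) + (2/5)×(4/13) + (2/5)×(1/13) = 3/130 + 1/26 + 8/65 + 2/65 = 14/65; P(X+Y=4) = (1/10)×(3/13) + (2/5)×(5/13) + (2/5)×(4/13) = 3/130 + 2/13 + 8/65 = 3/10; P(X+Y=5) = (2/5)×(3/13) + (2/5)×(5/13) = 6/65 + 2/13 = 16/65; P(X+Y=6) = (2/5)×(3/13) = 6/65. PMF: [1/130, 1/26, 1/10, 14/65, 3/10, 16/65, 6/65] (sums to 1 ✓)

[1/130, 1/26, 1/10, 14/65, 3/10, 16/65, 6/65]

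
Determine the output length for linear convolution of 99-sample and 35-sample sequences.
Linear/full convolution length: m + n - 1 = 99 + 35 - 1 = 133

133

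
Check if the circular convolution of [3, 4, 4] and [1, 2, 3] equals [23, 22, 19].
Recompute circular convolution of [3, 4, 4] and [1, 2, 3]: y[0] = 3×1 + 4×3 + 4×2 = 23; y[1] = 3×2 + 4×1 + 4×3 = 22; y[2] = 3×3 + 4×2 + 4×1 = 21 → [23, 22, 21]. Compare to given [23, 22, 19]: they differ at index 2: given 19, correct 21, so answer: No

No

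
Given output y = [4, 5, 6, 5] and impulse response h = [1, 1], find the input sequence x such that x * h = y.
Deconvolve y=[4, 5, 6, 5] by h=[1, 1]. Since h[0]=1, solve forward: x[0] = y[0] / 1 = 4; x[1] = (y[1] - 4×1) / 1 = 1; x[2] = (y[2] - 1×1) / 1 = 5. So x = [4, 1, 5]. Check by forward convolution: y[0] = 4×1 = 4; y[1] = 4×1 + 1×1 = 5; y[2] = 1×1 + 5×1 = 6; y[3] = 5×1 = 5

[4, 1, 5]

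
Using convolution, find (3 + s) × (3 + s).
Ascending coefficients: a = [3, 1], b = [3, 1]. c[0] = 3×3 = 9; c[1] = 3×1 + 1×3 = 6; c[2] = 1×1 = 1. Result coefficients: [9, 6, 1] → 9 + 6s + s^2

9 + 6s + s^2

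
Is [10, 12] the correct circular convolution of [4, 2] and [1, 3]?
Recompute circular convolution of [4, 2] and [1, 3]: y[0] = 4×1 + 2×3 = 10; y[1] = 4×3 + 2×1 = 14 → [10, 14]. Compare to given [10, 12]: they differ at index 1: given 12, correct 14, so answer: No

No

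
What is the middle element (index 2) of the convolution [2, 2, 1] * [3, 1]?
Use y[k] = Σ_i a[i]·b[k-i] at k=2. y[2] = 2×1 + 1×3 = 5

5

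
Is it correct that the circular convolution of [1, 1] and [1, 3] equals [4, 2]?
Recompute circular convolution of [1, 1] and [1, 3]: y[0] = 1×1 + 1×3 = 4; y[1] = 1×3 + 1×1 = 4 → [4, 4]. Compare to given [4, 2]: they differ at index 1: given 2, correct 4, so answer: No

No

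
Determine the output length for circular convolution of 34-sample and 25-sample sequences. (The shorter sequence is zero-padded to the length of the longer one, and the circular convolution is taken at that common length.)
Circular convolution (zero-padding the shorter input) has length max(m, n) = max(34, 25) = 34

34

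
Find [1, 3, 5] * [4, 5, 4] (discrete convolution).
y[0] = 1×4 = 4; y[1] = 1×5 + 3×4 = 17; y[2] = 1×4 + 3×5 + 5×4 = 39; y[3] = 3×4 + 5×5 = 37; y[4] = 5×4 = 20

[4, 17, 39, 37, 20]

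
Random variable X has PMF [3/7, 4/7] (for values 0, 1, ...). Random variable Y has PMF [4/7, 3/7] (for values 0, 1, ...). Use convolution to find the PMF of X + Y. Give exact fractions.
P(X+Y=k) = Σ_i P(X=i)·P(Y=k-i) — a convolution of [3/7, 4/7] and [4/7, 3/7]. P(X+Y=0) = (3/7)×(4/7) = 12/49; P(X+Y=1) = (3/7)×(3/7) + (4/7)×(4/7) = 9/49 + 16/49 = 25/49; P(X+Y=2) = (4/7)×(3/7) = 12/49. PMF: [12/49, 25/49, 12/49] (sums to 1 ✓)

[12/49, 25/49, 12/49]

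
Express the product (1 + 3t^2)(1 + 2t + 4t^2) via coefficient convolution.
Ascending coefficients: a = [1, 0, 3], b = [1, 2, 4]. c[0] = 1×1 = 1; c[1] = 1×2 + 0×1 = 2; c[2] = 1×4 + 0×2 + 3×1 = 7; c[3] = 0×4 + 3×2 = 6; c[4] = 3×4 = 12. Result coefficients: [1, 2, 7, 6, 12] → 1 + 2t + 7t^2 + 6t^3 + 12t^4

1 + 2t + 7t^2 + 6t^3 + 12t^4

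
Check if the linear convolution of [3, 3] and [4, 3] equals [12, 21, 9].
Recompute linear convolution of [3, 3] and [4, 3]: y[0] = 3×4 = 12; y[1] = 3×3 + 3×4 = 21; y[2] = 3×3 = 9 → [12, 21, 9]. Given [12, 21, 9] matches, so answer: Yes

Yes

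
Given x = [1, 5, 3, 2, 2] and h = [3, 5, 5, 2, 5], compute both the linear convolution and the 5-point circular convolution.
Linear: y_lin[0] = 1×3 = 3; y_lin[1] = 1×5 + 5×3 = 20; y_lin[2] = 1×5 + 5×5 + 3×3 = 39; y_lin[3] = 1×2 + 5×5 + 3×5 + 2×3 = 48; y_lin[4] = 1×5 + 5×2 + 3×5 + 2×5 + 2×3 = 46; y_lin[5] = 5×5 + 3×2 + 2×5 + 2×5 = 51; y_lin[6] = 3×5 + 2×2 + 2×5 = 29; y_lin[7] = 2×5 + 2×2 = 14; y_lin[8] = 2×5 = 10 → [3, 20, 39, 48, 46, 51, 29, 14, 10]. Circular (length 5): y[0] = 1×3 + 5×5 + 3×2 + 2×5 + 2×5 = 54; y[1] = 1×5 + 5×3 + 3×5 + 2×2 + 2×5 = 49; y[2] = 1×5 + 5×5 + 3×3 + 2×5 + 2×2 = 53; y[3] = 1×2 + 5×5 + 3×5 + 2×3 + 2×5 = 58; y[4] = 1×5 + 5×2 + 3×5 + 2×5 + 2×3 = 46 → [54, 49, 53, 58, 46]

Linear: [3, 20, 39, 48, 46, 51, 29, 14, 10], Circular: [54, 49, 53, 58, 46]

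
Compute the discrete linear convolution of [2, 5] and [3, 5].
y[0] = 2×3 = 6; y[1] = 2×5 + 5×3 = 25; y[2] = 5×5 = 25

[6, 25, 25]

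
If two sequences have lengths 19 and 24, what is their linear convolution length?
Linear/full convolution length: m + n - 1 = 19 + 24 - 1 = 42

42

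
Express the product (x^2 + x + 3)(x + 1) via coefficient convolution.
Ascending coefficients: a = [3, 1, 1], b = [1, 1]. c[0] = 3×1 = 3; c[1] = 3×1 + 1×1 = 4; c[2] = 1×1 + 1×1 = 2; c[3] = 1×1 = 1. Result coefficients: [3, 4, 2, 1] → x^3 + 2x^2 + 4x + 3

x^3 + 2x^2 + 4x + 3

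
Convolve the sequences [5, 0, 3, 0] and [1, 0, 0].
y[0] = 5×1 = 5; y[1] = 5×0 + 0×1 = 0; y[2] = 5×0 + 0×0 + 3×1 = 3; y[3] = 0×0 + 3×0 + 0×1 = 0; y[4] = 3×0 + 0×0 = 0; y[5] = 0×0 = 0

[5, 0, 3, 0, 0, 0]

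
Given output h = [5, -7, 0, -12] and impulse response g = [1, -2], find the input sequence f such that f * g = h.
Deconvolve h=[5, -7, 0, -12] by g=[1, -2]. Since g[0]=1, solve forward: f[0] = h[0] / 1 = 5; f[1] = (h[1] - 5×-2) / 1 = 3; f[2] = (h[2] - 3×-2) / 1 = 6. So f = [5, 3, 6]. Check by forward convolution: h[0] = 5×1 = 5; h[1] = 5×-2 + 3×1 = -7; h[2] = 3×-2 + 6×1 = 0; h[3] = 6×-2 = -12

[5, 3, 6]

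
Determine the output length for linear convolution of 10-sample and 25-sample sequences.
Linear/full convolution length: m + n - 1 = 10 + 25 - 1 = 34

34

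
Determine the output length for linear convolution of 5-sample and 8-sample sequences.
Linear/full convolution length: m + n - 1 = 5 + 8 - 1 = 12

12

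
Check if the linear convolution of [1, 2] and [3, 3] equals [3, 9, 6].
Recompute linear convolution of [1, 2] and [3, 3]: y[0] = 1×3 = 3; y[1] = 1×3 + 2×3 = 9; y[2] = 2×3 = 6 → [3, 9, 6]. Given [3, 9, 6] matches, so answer: Yes

Yes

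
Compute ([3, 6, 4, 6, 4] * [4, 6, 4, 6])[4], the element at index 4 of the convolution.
Use y[k] = Σ_i a[i]·b[k-i] at k=4. y[4] = 6×6 + 4×4 + 6×6 + 4×4 = 104

104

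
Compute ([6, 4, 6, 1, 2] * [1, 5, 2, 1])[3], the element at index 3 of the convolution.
Use y[k] = Σ_i a[i]·b[k-i] at k=3. y[3] = 6×1 + 4×2 + 6×5 + 1×1 = 45

45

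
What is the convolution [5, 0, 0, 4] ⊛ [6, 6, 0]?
y[0] = 5×6 = 30; y[1] = 5×6 + 0×6 = 30; y[2] = 5×0 + 0×6 + 0×6 = 0; y[3] = 0×0 + 0×6 + 4×6 = 24; y[4] = 0×0 + 4×6 = 24; y[5] = 4×0 = 0

[30, 30, 0, 24, 24, 0]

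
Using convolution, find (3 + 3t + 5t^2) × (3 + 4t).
Ascending coefficients: a = [3, 3, 5], b = [3, 4]. c[0] = 3×3 = 9; c[1] = 3×4 + 3×3 = 21; c[2] = 3×4 + 5×3 = 27; c[3] = 5×4 = 20. Result coefficients: [9, 21, 27, 20] → 9 + 21t + 27t^2 + 20t^3

9 + 21t + 27t^2 + 20t^3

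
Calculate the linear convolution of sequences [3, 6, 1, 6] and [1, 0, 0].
y[0] = 3×1 = 3; y[1] = 3×0 + 6×1 = 6; y[2] = 3×0 + 6×0 + 1×1 = 1; y[3] = 6×0 + 1×0 + 6×1 = 6; y[4] = 1×0 + 6×0 = 0; y[5] = 6×0 = 0

[3, 6, 1, 6, 0, 0]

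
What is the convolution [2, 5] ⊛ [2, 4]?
y[0] = 2×2 = 4; y[1] = 2×4 + 5×2 = 18; y[2] = 5×4 = 20

[4, 18, 20]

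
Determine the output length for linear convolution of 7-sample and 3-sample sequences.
Linear/full convolution length: m + n - 1 = 7 + 3 - 1 = 9

9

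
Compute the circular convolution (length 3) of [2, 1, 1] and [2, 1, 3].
Use y[k] = Σ_j x[j]·h[(k-j) mod 3]. y[0] = 2×2 + 1×3 + 1×1 = 8; y[1] = 2×1 + 1×2 + 1×3 = 7; y[2] = 2×3 + 1×1 + 1×2 = 9. Result: [8, 7, 9]

[8, 7, 9]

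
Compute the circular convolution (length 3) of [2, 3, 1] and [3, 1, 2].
Use y[k] = Σ_j x[j]·h[(k-j) mod 3]. y[0] = 2×3 + 3×2 + 1×1 = 13; y[1] = 2×1 + 3×3 + 1×2 = 13; y[2] = 2×2 + 3×1 + 1×3 = 10. Result: [13, 13, 10]

[13, 13, 10]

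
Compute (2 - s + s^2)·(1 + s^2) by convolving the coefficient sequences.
Ascending coefficients: a = [2, -1, 1], b = [1, 0, 1]. c[0] = 2×1 = 2; c[1] = 2×0 + -1×1 = -1; c[2] = 2×1 + -1×0 + 1×1 = 3; c[3] = -1×1 + 1×0 = -1; c[4] = 1×1 = 1. Result coefficients: [2, -1, 3, -1, 1] → 2 - s + 3s^2 - s^3 + s^4

2 - s + 3s^2 - s^3 + s^4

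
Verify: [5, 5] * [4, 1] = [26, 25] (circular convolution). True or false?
Recompute circular convolution of [5, 5] and [4, 1]: y[0] = 5×4 + 5×1 = 25; y[1] = 5×1 + 5×4 = 25 → [25, 25]. Compare to given [26, 25]: they differ at index 0: given 26, correct 25, so answer: No

No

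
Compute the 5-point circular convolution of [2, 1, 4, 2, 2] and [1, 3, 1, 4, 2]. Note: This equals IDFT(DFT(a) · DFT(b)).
Either evaluate y[k] = Σ_j a[j]·b[(k-j) mod 5] directly, or use IDFT(DFT(a) · DFT(b)). y[0] = 2×1 + 1×2 + 4×4 + 2×1 + 2×3 = 28; y[1] = 2×3 + 1×1 + 4×2 + 2×4 + 2×1 = 25; y[2] = 2×1 + 1×3 + 4×1 + 2×2 + 2×4 = 21; y[3] = 2×4 + 1×1 + 4×3 + 2×1 + 2×2 = 27; y[4] = 2×2 + 1×4 + 4×1 + 2×3 + 2×1 = 20. Result: [28, 25, 21, 27, 20]

[28, 25, 21, 27, 20]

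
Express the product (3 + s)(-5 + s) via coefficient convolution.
Ascending coefficients: a = [3, 1], b = [-5, 1]. c[0] = 3×-5 = -15; c[1] = 3×1 + 1×-5 = -2; c[2] = 1×1 = 1. Result coefficients: [-15, -2, 1] → -15 - 2s + s^2

-15 - 2s + s^2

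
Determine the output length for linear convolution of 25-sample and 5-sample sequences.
Linear/full convolution length: m + n - 1 = 25 + 5 - 1 = 29

29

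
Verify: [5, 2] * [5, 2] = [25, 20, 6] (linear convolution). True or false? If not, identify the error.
Recompute linear convolution of [5, 2] and [5, 2]: y[0] = 5×5 = 25; y[1] = 5×2 + 2×5 = 20; y[2] = 2×2 = 4 → [25, 20, 4]. Compare to given [25, 20, 6]: they differ at index 2: given 6, correct 4, so answer: No

No. Error at index 2: given 6, correct 4.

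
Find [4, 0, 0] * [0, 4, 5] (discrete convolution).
y[0] = 4×0 = 0; y[1] = 4×4 + 0×0 = 16; y[2] = 4×5 + 0×4 + 0×0 = 20; y[3] = 0×5 + 0×4 = 0; y[4] = 0×5 = 0

[0, 16, 20, 0, 0]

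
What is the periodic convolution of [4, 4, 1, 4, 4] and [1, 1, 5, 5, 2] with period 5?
Use y[k] = Σ_j u[j]·v[(k-j) mod 5]. y[0] = 4×1 + 4×2 + 1×5 + 4×5 + 4×1 = 41; y[1] = 4×1 + 4×1 + 1×2 + 4×5 + 4×5 = 50; y[2] = 4×5 + 4×1 + 1×1 + 4×2 + 4×5 = 53; y[3] = 4×5 + 4×5 + 1×1 + 4×1 + 4×2 = 53; y[4] = 4×2 + 4×5 + 1×5 + 4×1 + 4×1 = 41. Result: [41, 50, 53, 53, 41]

[41, 50, 53, 53, 41]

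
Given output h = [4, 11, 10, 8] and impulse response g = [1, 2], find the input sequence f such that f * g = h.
Deconvolve h=[4, 11, 10, 8] by g=[1, 2]. Since g[0]=1, solve forward: f[0] = h[0] / 1 = 4; f[1] = (h[1] - 4×2) / 1 = 3; f[2] = (h[2] - 3×2) / 1 = 4. So f = [4, 3, 4]. Check by forward convolution: h[0] = 4×1 = 4; h[1] = 4×2 + 3×1 = 11; h[2] = 3×2 + 4×1 = 10; h[3] = 4×2 = 8

[4, 3, 4]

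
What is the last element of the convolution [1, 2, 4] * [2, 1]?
Use y[k] = Σ_i a[i]·b[k-i] at k=3. y[3] = 4×1 = 4

4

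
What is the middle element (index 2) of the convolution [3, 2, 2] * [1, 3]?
Use y[k] = Σ_i a[i]·b[k-i] at k=2. y[2] = 2×3 + 2×1 = 8

8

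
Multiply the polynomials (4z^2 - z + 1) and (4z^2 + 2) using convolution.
Ascending coefficients: a = [1, -1, 4], b = [2, 0, 4]. c[0] = 1×2 = 2; c[1] = 1×0 + -1×2 = -2; c[2] = 1×4 + -1×0 + 4×2 = 12; c[3] = -1×4 + 4×0 = -4; c[4] = 4×4 = 16. Result coefficients: [2, -2, 12, -4, 16] → 16z^4 - 4z^3 + 12z^2 - 2z + 2

16z^4 - 4z^3 + 12z^2 - 2z + 2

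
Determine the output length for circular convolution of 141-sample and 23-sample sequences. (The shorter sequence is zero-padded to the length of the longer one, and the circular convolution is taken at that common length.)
Circular convolution (zero-padding the shorter input) has length max(m, n) = max(141, 23) = 141

141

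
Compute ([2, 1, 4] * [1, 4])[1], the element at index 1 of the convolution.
Use y[k] = Σ_i a[i]·b[k-i] at k=1. y[1] = 2×4 + 1×1 = 9

9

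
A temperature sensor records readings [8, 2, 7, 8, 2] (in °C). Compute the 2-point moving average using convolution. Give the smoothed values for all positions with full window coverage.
2-point moving average kernel = [1, 1]. Apply in 'valid' mode (full window coverage): avg[0] = (8 + 2) / 2 = 5.0; avg[1] = (2 + 7) / 2 = 4.5; avg[2] = (7 + 8) / 2 = 7.5; avg[3] = (8 + 2) / 2 = 5.0. Smoothed values: [5.0, 4.5, 7.5, 5.0]

[5.0, 4.5, 7.5, 5.0]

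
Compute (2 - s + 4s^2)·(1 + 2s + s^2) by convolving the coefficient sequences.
Ascending coefficients: a = [2, -1, 4], b = [1, 2, 1]. c[0] = 2×1 = 2; c[1] = 2×2 + -1×1 = 3; c[2] = 2×1 + -1×2 + 4×1 = 4; c[3] = -1×1 + 4×2 = 7; c[4] = 4×1 = 4. Result coefficients: [2, 3, 4, 7, 4] → 2 + 3s + 4s^2 + 7s^3 + 4s^4

2 + 3s + 4s^2 + 7s^3 + 4s^4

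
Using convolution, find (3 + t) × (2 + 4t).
Ascending coefficients: a = [3, 1], b = [2, 4]. c[0] = 3×2 = 6; c[1] = 3×4 + 1×2 = 14; c[2] = 1×4 = 4. Result coefficients: [6, 14, 4] → 6 + 14t + 4t^2

6 + 14t + 4t^2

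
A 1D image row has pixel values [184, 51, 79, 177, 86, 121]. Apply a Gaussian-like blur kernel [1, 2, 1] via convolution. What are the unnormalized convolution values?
Convolve image row [184, 51, 79, 177, 86, 121] with kernel [1, 2, 1]: y[0] = 184×1 = 184; y[1] = 184×2 + 51×1 = 419; y[2] = 184×1 + 51×2 + 79×1 = 365; y[3] = 51×1 + 79×2 + 177×1 = 386; y[4] = 79×1 + 177×2 + 86×1 = 519; y[5] = 177×1 + 86×2 + 121×1 = 470; y[6] = 86×1 + 121×2 = 328; y[7] = 121×1 = 121 → [184, 419, 365, 386, 519, 470, 328, 121]. Normalization factor = sum(kernel) = 4.

[184, 419, 365, 386, 519, 470, 328, 121]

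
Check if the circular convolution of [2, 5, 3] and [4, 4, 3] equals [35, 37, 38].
Recompute circular convolution of [2, 5, 3] and [4, 4, 3]: y[0] = 2×4 + 5×3 + 3×4 = 35; y[1] = 2×4 + 5×4 + 3×3 = 37; y[2] = 2×3 + 5×4 + 3×4 = 38 → [35, 37, 38]. Given [35, 37, 38] matches, so answer: Yes

Yes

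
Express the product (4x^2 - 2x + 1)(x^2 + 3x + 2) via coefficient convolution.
Ascending coefficients: a = [1, -2, 4], b = [2, 3, 1]. c[0] = 1×2 = 2; c[1] = 1×3 + -2×2 = -1; c[2] = 1×1 + -2×3 + 4×2 = 3; c[3] = -2×1 + 4×3 = 10; c[4] = 4×1 = 4. Result coefficients: [2, -1, 3, 10, 4] → 4x^4 + 10x^3 + 3x^2 - x + 2

4x^4 + 10x^3 + 3x^2 - x + 2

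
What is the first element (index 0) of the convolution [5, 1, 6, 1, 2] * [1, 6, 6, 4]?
Use y[k] = Σ_i a[i]·b[k-i] at k=0. y[0] = 5×1 = 5

5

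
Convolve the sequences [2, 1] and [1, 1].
y[0] = 2×1 = 2; y[1] = 2×1 + 1×1 = 3; y[2] = 1×1 = 1

[2, 3, 1]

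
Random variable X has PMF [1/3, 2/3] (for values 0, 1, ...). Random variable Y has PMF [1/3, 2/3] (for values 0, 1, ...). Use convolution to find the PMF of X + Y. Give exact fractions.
P(X+Y=k) = Σ_i P(X=i)·P(Y=k-i) — a convolution of [1/3, 2/3] and [1/3, 2/3]. P(X+Y=0) = (1/3)×(1/3) = 1/9; P(X+Y=1) = (1/3)×(2/3) + (2/3)×(1/3) = 2/9 + 2/9 = 4/9; P(X+Y=2) = (2/3)×(2/3) = 4/9. PMF: [1/9, 4/9, 4/9] (sums to 1 ✓)

[1/9, 4/9, 4/9]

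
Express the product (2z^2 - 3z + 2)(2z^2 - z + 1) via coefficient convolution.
Ascending coefficients: a = [2, -3, 2], b = [1, -1, 2]. c[0] = 2×1 = 2; c[1] = 2×-1 + -3×1 = -5; c[2] = 2×2 + -3×-1 + 2×1 = 9; c[3] = -3×2 + 2×-1 = -8; c[4] = 2×2 = 4. Result coefficients: [2, -5, 9, -8, 4] → 4z^4 - 8z^3 + 9z^2 - 5z + 2

4z^4 - 8z^3 + 9z^2 - 5z + 2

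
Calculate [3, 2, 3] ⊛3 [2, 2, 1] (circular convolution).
Use y[k] = Σ_j x[j]·h[(k-j) mod 3]. y[0] = 3×2 + 2×1 + 3×2 = 14; y[1] = 3×2 + 2×2 + 3×1 = 13; y[2] = 3×1 + 2×2 + 3×2 = 13. Result: [14, 13, 13]

[14, 13, 13]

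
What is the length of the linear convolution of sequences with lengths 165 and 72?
Linear/full convolution length: m + n - 1 = 165 + 72 - 1 = 236

236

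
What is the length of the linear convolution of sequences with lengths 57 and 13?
Linear/full convolution length: m + n - 1 = 57 + 13 - 1 = 69

69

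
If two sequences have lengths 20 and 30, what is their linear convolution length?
Linear/full convolution length: m + n - 1 = 20 + 30 - 1 = 49

49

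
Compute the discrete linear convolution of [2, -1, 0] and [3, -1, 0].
y[0] = 2×3 = 6; y[1] = 2×-1 + -1×3 = -5; y[2] = 2×0 + -1×-1 + 0×3 = 1; y[3] = -1×0 + 0×-1 = 0; y[4] = 0×0 = 0

[6, -5, 1, 0, 0]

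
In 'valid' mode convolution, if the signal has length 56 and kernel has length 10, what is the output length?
'Valid' mode counts only positions where the kernel fully overlaps the signal: m - n + 1 = 56 - 10 + 1 = 47

47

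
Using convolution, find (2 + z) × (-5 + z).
Ascending coefficients: a = [2, 1], b = [-5, 1]. c[0] = 2×-5 = -10; c[1] = 2×1 + 1×-5 = -3; c[2] = 1×1 = 1. Result coefficients: [-10, -3, 1] → -10 - 3z + z^2

-10 - 3z + z^2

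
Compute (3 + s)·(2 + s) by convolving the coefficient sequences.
Ascending coefficients: a = [3, 1], b = [2, 1]. c[0] = 3×2 = 6; c[1] = 3×1 + 1×2 = 5; c[2] = 1×1 = 1. Result coefficients: [6, 5, 1] → 6 + 5s + s^2

6 + 5s + s^2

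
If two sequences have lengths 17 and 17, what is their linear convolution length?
Linear/full convolution length: m + n - 1 = 17 + 17 - 1 = 33

33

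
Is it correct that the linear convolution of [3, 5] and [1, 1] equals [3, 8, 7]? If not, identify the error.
Recompute linear convolution of [3, 5] and [1, 1]: y[0] = 3×1 = 3; y[1] = 3×1 + 5×1 = 8; y[2] = 5×1 = 5 → [3, 8, 5]. Compare to given [3, 8, 7]: they differ at index 2: given 7, correct 5, so answer: No

No. Error at index 2: given 7, correct 5.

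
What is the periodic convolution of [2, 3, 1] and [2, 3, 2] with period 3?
Use y[k] = Σ_j u[j]·v[(k-j) mod 3]. y[0] = 2×2 + 3×2 + 1×3 = 13; y[1] = 2×3 + 3×2 + 1×2 = 14; y[2] = 2×2 + 3×3 + 1×2 = 15. Result: [13, 14, 15]

[13, 14, 15]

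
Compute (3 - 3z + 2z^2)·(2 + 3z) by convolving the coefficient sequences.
Ascending coefficients: a = [3, -3, 2], b = [2, 3]. c[0] = 3×2 = 6; c[1] = 3×3 + -3×2 = 3; c[2] = -3×3 + 2×2 = -5; c[3] = 2×3 = 6. Result coefficients: [6, 3, -5, 6] → 6 + 3z - 5z^2 + 6z^3

6 + 3z - 5z^2 + 6z^3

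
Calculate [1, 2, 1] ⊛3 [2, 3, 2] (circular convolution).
Use y[k] = Σ_j s[j]·t[(k-j) mod 3]. y[0] = 1×2 + 2×2 + 1×3 = 9; y[1] = 1×3 + 2×2 + 1×2 = 9; y[2] = 1×2 + 2×3 + 1×2 = 10. Result: [9, 9, 10]

[9, 9, 10]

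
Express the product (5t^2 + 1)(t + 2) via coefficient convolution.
Ascending coefficients: a = [1, 0, 5], b = [2, 1]. c[0] = 1×2 = 2; c[1] = 1×1 + 0×2 = 1; c[2] = 0×1 + 5×2 = 10; c[3] = 5×1 = 5. Result coefficients: [2, 1, 10, 5] → 5t^3 + 10t^2 + t + 2

5t^3 + 10t^2 + t + 2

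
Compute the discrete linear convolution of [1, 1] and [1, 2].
y[0] = 1×1 = 1; y[1] = 1×2 + 1×1 = 3; y[2] = 1×2 = 2

[1, 3, 2]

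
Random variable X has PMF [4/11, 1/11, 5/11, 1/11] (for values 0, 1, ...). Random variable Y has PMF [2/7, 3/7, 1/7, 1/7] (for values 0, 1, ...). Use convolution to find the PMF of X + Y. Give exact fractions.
P(X+Y=k) = Σ_i P(X=i)·P(Y=k-i) — a convolution of [4/11, 1/11, 5/11, 1/11] and [2/7, 3/7, 1/7, 1/7]. P(X+Y=0) = (4/11)×(2/7) = 8/77; P(X+Y=1) = (4/11)×(3/7) + (1/11)×(2/7) = 12/77 + 2/77 = 2/11; P(X+Y=2) = (4/11)×(1/7) + (1/11)×(3/7) + (5/11)×(2/7) = 4/77 + 3/77 + 10/77 = 17/77; P(X+Y=3) = (4/11)×(1/7) + (1/11)×(1/7) + (5/11)×(3/7) + (1/11)×(2/7) = 4/77 + 1/77 + 15/77 + 2/77 = 2/7; P(X+Y=4) = (1/11)×(1/7) + (5/11)×(1/7) + (1/11)×(3/7) = 1/77 + 5/77 + 3/77 = 9/77; P(X+Y=5) = (5/11)×(1/7) + (1/11)×(1/7) = 5/77 + 1/77 = 6/77; P(X+Y=6) = (1/11)×(1/7) = 1/77. PMF: [8/77, 2/11, 17/77, 2/7, 9/77, 6/77, 1/77] (sums to 1 ✓)

[8/77, 2/11, 17/77, 2/7, 9/77, 6/77, 1/77]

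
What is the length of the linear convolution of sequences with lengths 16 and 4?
Linear/full convolution length: m + n - 1 = 16 + 4 - 1 = 19

19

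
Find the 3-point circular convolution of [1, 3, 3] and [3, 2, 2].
Use y[k] = Σ_j f[j]·g[(k-j) mod 3]. y[0] = 1×3 + 3×2 + 3×2 = 15; y[1] = 1×2 + 3×3 + 3×2 = 17; y[2] = 1×2 + 3×2 + 3×3 = 17. Result: [15, 17, 17]

[15, 17, 17]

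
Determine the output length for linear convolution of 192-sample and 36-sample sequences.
Linear/full convolution length: m + n - 1 = 192 + 36 - 1 = 227

227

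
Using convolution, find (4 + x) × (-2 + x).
Ascending coefficients: a = [4, 1], b = [-2, 1]. c[0] = 4×-2 = -8; c[1] = 4×1 + 1×-2 = 2; c[2] = 1×1 = 1. Result coefficients: [-8, 2, 1] → -8 + 2x + x^2

-8 + 2x + x^2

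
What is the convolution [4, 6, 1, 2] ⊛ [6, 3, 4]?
y[0] = 4×6 = 24; y[1] = 4×3 + 6×6 = 48; y[2] = 4×4 + 6×3 + 1×6 = 40; y[3] = 6×4 + 1×3 + 2×6 = 39; y[4] = 1×4 + 2×3 = 10; y[5] = 2×4 = 8

[24, 48, 40, 39, 10, 8]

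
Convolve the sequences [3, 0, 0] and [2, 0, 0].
y[0] = 3×2 = 6; y[1] = 3×0 + 0×2 = 0; y[2] = 3×0 + 0×0 + 0×2 = 0; y[3] = 0×0 + 0×0 = 0; y[4] = 0×0 = 0

[6, 0, 0, 0, 0]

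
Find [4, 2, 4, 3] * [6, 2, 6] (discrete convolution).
y[0] = 4×6 = 24; y[1] = 4×2 + 2×6 = 20; y[2] = 4×6 + 2×2 + 4×6 = 52; y[3] = 2×6 + 4×2 + 3×6 = 38; y[4] = 4×6 + 3×2 = 30; y[5] = 3×6 = 18

[24, 20, 52, 38, 30, 18]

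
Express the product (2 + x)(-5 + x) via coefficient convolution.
Ascending coefficients: a = [2, 1], b = [-5, 1]. c[0] = 2×-5 = -10; c[1] = 2×1 + 1×-5 = -3; c[2] = 1×1 = 1. Result coefficients: [-10, -3, 1] → -10 - 3x + x^2

-10 - 3x + x^2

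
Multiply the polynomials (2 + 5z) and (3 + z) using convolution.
Ascending coefficients: a = [2, 5], b = [3, 1]. c[0] = 2×3 = 6; c[1] = 2×1 + 5×3 = 17; c[2] = 5×1 = 5. Result coefficients: [6, 17, 5] → 6 + 17z + 5z^2

6 + 17z + 5z^2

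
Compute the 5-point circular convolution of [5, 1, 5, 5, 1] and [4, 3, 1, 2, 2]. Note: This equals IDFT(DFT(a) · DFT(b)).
Either evaluate y[k] = Σ_j a[j]·b[(k-j) mod 5] directly, or use IDFT(DFT(a) · DFT(b)). y[0] = 5×4 + 1×2 + 5×2 + 5×1 + 1×3 = 40; y[1] = 5×3 + 1×4 + 5×2 + 5×2 + 1×1 = 40; y[2] = 5×1 + 1×3 + 5×4 + 5×2 + 1×2 = 40; y[3] = 5×2 + 1×1 + 5×3 + 5×4 + 1×2 = 48; y[4] = 5×2 + 1×2 + 5×1 + 5×3 + 1×4 = 36. Result: [40, 40, 40, 48, 36]

[40, 40, 40, 48, 36]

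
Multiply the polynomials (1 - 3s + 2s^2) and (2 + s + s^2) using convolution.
Ascending coefficients: a = [1, -3, 2], b = [2, 1, 1]. c[0] = 1×2 = 2; c[1] = 1×1 + -3×2 = -5; c[2] = 1×1 + -3×1 + 2×2 = 2; c[3] = -3×1 + 2×1 = -1; c[4] = 2×1 = 2. Result coefficients: [2, -5, 2, -1, 2] → 2 - 5s + 2s^2 - s^3 + 2s^4

2 - 5s + 2s^2 - s^3 + 2s^4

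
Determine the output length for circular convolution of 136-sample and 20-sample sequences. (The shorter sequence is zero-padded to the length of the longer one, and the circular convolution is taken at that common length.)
Circular convolution (zero-padding the shorter input) has length max(m, n) = max(136, 20) = 136

136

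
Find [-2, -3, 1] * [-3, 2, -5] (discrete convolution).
y[0] = -2×-3 = 6; y[1] = -2×2 + -3×-3 = 5; y[2] = -2×-5 + -3×2 + 1×-3 = 1; y[3] = -3×-5 + 1×2 = 17; y[4] = 1×-5 = -5

[6, 5, 1, 17, -5]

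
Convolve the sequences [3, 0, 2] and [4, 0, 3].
y[0] = 3×4 = 12; y[1] = 3×0 + 0×4 = 0; y[2] = 3×3 + 0×0 + 2×4 = 17; y[3] = 0×3 + 2×0 = 0; y[4] = 2×3 = 6

[12, 0, 17, 0, 6]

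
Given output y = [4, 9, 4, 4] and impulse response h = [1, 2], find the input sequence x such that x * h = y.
Deconvolve y=[4, 9, 4, 4] by h=[1, 2]. Since h[0]=1, solve forward: x[0] = y[0] / 1 = 4; x[1] = (y[1] - 4×2) / 1 = 1; x[2] = (y[2] - 1×2) / 1 = 2. So x = [4, 1, 2]. Check by forward convolution: y[0] = 4×1 = 4; y[1] = 4×2 + 1×1 = 9; y[2] = 1×2 + 2×1 = 4; y[3] = 2×2 = 4

[4, 1, 2]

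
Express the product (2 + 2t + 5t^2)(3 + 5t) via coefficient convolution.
Ascending coefficients: a = [2, 2, 5], b = [3, 5]. c[0] = 2×3 = 6; c[1] = 2×5 + 2×3 = 16; c[2] = 2×5 + 5×3 = 25; c[3] = 5×5 = 25. Result coefficients: [6, 16, 25, 25] → 6 + 16t + 25t^2 + 25t^3

6 + 16t + 25t^2 + 25t^3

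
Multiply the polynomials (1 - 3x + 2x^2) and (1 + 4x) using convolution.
Ascending coefficients: a = [1, -3, 2], b = [1, 4]. c[0] = 1×1 = 1; c[1] = 1×4 + -3×1 = 1; c[2] = -3×4 + 2×1 = -10; c[3] = 2×4 = 8. Result coefficients: [1, 1, -10, 8] → 1 + x - 10x^2 + 8x^3

1 + x - 10x^2 + 8x^3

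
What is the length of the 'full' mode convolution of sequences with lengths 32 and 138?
Linear/full convolution length: m + n - 1 = 32 + 138 - 1 = 169

169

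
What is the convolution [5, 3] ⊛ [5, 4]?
y[0] = 5×5 = 25; y[1] = 5×4 + 3×5 = 35; y[2] = 3×4 = 12

[25, 35, 12]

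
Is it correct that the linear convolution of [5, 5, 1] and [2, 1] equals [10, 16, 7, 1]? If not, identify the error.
Recompute linear convolution of [5, 5, 1] and [2, 1]: y[0] = 5×2 = 10; y[1] = 5×1 + 5×2 = 15; y[2] = 5×1 + 1×2 = 7; y[3] = 1×1 = 1 → [10, 15, 7, 1]. Compare to given [10, 16, 7, 1]: they differ at index 1: given 16, correct 15, so answer: No

No. Error at index 1: given 16, correct 15.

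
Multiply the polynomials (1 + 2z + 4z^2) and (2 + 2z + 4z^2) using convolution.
Ascending coefficients: a = [1, 2, 4], b = [2, 2, 4]. c[0] = 1×2 = 2; c[1] = 1×2 + 2×2 = 6; c[2] = 1×4 + 2×2 + 4×2 = 16; c[3] = 2×4 + 4×2 = 16; c[4] = 4×4 = 16. Result coefficients: [2, 6, 16, 16, 16] → 2 + 6z + 16z^2 + 16z^3 + 16z^4

2 + 6z + 16z^2 + 16z^3 + 16z^4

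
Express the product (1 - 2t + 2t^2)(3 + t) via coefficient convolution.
Ascending coefficients: a = [1, -2, 2], b = [3, 1]. c[0] = 1×3 = 3; c[1] = 1×1 + -2×3 = -5; c[2] = -2×1 + 2×3 = 4; c[3] = 2×1 = 2. Result coefficients: [3, -5, 4, 2] → 3 - 5t + 4t^2 + 2t^3

3 - 5t + 4t^2 + 2t^3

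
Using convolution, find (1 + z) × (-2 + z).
Ascending coefficients: a = [1, 1], b = [-2, 1]. c[0] = 1×-2 = -2; c[1] = 1×1 + 1×-2 = -1; c[2] = 1×1 = 1. Result coefficients: [-2, -1, 1] → -2 - z + z^2

-2 - z + z^2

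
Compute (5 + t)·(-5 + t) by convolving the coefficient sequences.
Ascending coefficients: a = [5, 1], b = [-5, 1]. c[0] = 5×-5 = -25; c[1] = 5×1 + 1×-5 = 0; c[2] = 1×1 = 1. Result coefficients: [-25, 0, 1] → -25 + t^2

-25 + t^2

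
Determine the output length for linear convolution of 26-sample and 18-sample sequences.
Linear/full convolution length: m + n - 1 = 26 + 18 - 1 = 43

43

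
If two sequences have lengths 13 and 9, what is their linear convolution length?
Linear/full convolution length: m + n - 1 = 13 + 9 - 1 = 21

21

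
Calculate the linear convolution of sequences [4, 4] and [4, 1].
y[0] = 4×4 = 16; y[1] = 4×1 + 4×4 = 20; y[2] = 4×1 = 4

[16, 20, 4]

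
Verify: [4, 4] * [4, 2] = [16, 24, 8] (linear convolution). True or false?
Recompute linear convolution of [4, 4] and [4, 2]: y[0] = 4×4 = 16; y[1] = 4×2 + 4×4 = 24; y[2] = 4×2 = 8 → [16, 24, 8]. Given [16, 24, 8] matches, so answer: Yes

Yes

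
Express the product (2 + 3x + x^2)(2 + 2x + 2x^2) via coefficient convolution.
Ascending coefficients: a = [2, 3, 1], b = [2, 2, 2]. c[0] = 2×2 = 4; c[1] = 2×2 + 3×2 = 10; c[2] = 2×2 + 3×2 + 1×2 = 12; c[3] = 3×2 + 1×2 = 8; c[4] = 1×2 = 2. Result coefficients: [4, 10, 12, 8, 2] → 4 + 10x + 12x^2 + 8x^3 + 2x^4

4 + 10x + 12x^2 + 8x^3 + 2x^4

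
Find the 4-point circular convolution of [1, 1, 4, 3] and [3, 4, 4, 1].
Use y[k] = Σ_j a[j]·b[(k-j) mod 4]. y[0] = 1×3 + 1×1 + 4×4 + 3×4 = 32; y[1] = 1×4 + 1×3 + 4×1 + 3×4 = 23; y[2] = 1×4 + 1×4 + 4×3 + 3×1 = 23; y[3] = 1×1 + 1×4 + 4×4 + 3×3 = 30. Result: [32, 23, 23, 30]

[32, 23, 23, 30]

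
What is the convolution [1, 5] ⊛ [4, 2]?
y[0] = 1×4 = 4; y[1] = 1×2 + 5×4 = 22; y[2] = 5×2 = 10

[4, 22, 10]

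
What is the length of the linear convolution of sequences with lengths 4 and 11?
Linear/full convolution length: m + n - 1 = 4 + 11 - 1 = 14

14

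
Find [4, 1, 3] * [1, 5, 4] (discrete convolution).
y[0] = 4×1 = 4; y[1] = 4×5 + 1×1 = 21; y[2] = 4×4 + 1×5 + 3×1 = 24; y[3] = 1×4 + 3×5 = 19; y[4] = 3×4 = 12

[4, 21, 24, 19, 12]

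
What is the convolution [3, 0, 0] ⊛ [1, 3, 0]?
y[0] = 3×1 = 3; y[1] = 3×3 + 0×1 = 9; y[2] = 3×0 + 0×3 + 0×1 = 0; y[3] = 0×0 + 0×3 = 0; y[4] = 0×0 = 0

[3, 9, 0, 0, 0]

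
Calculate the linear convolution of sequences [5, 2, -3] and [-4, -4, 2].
y[0] = 5×-4 = -20; y[1] = 5×-4 + 2×-4 = -28; y[2] = 5×2 + 2×-4 + -3×-4 = 14; y[3] = 2×2 + -3×-4 = 16; y[4] = -3×2 = -6

[-20, -28, 14, 16, -6]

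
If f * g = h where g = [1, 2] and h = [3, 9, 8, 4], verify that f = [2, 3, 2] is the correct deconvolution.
Forward-compute [2, 3, 2] * [1, 2]: h[0] = 2×1 = 2; h[1] = 2×2 + 3×1 = 7; h[2] = 3×2 + 2×1 = 8; h[3] = 2×2 = 4 → [2, 7, 8, 4]. Does not match given h = [3, 9, 8, 4].

Not verified. [2, 3, 2] * [1, 2] = [2, 7, 8, 4], which differs from [3, 9, 8, 4] at index 0.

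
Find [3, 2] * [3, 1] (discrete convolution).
y[0] = 3×3 = 9; y[1] = 3×1 + 2×3 = 9; y[2] = 2×1 = 2

[9, 9, 2]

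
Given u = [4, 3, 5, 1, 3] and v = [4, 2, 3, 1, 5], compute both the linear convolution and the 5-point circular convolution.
Linear: y_lin[0] = 4×4 = 16; y_lin[1] = 4×2 + 3×4 = 20; y_lin[2] = 4×3 + 3×2 + 5×4 = 38; y_lin[3] = 4×1 + 3×3 + 5×2 + 1×4 = 27; y_lin[4] = 4×5 + 3×1 + 5×3 + 1×2 + 3×4 = 52; y_lin[5] = 3×5 + 5×1 + 1×3 + 3×2 = 29; y_lin[6] = 5×5 + 1×1 + 3×3 = 35; y_lin[7] = 1×5 + 3×1 = 8; y_lin[8] = 3×5 = 15 → [16, 20, 38, 27, 52, 29, 35, 8, 15]. Circular (length 5): y[0] = 4×4 + 3×5 + 5×1 + 1×3 + 3×2 = 45; y[1] = 4×2 + 3×4 + 5×5 + 1×1 + 3×3 = 55; y[2] = 4×3 + 3×2 + 5×4 + 1×5 + 3×1 = 46; y[3] = 4×1 + 3×3 + 5×2 + 1×4 + 3×5 = 42; y[4] = 4×5 + 3×1 + 5×3 + 1×2 + 3×4 = 52 → [45, 55, 46, 42, 52]

Linear: [16, 20, 38, 27, 52, 29, 35, 8, 15], Circular: [45, 55, 46, 42, 52]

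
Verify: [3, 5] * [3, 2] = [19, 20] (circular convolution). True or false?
Recompute circular convolution of [3, 5] and [3, 2]: y[0] = 3×3 + 5×2 = 19; y[1] = 3×2 + 5×3 = 21 → [19, 21]. Compare to given [19, 20]: they differ at index 1: given 20, correct 21, so answer: No

No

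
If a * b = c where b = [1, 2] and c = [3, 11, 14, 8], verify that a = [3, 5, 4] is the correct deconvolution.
Forward-compute [3, 5, 4] * [1, 2]: c[0] = 3×1 = 3; c[1] = 3×2 + 5×1 = 11; c[2] = 5×2 + 4×1 = 14; c[3] = 4×2 = 8 → [3, 11, 14, 8]. Matches given c = [3, 11, 14, 8], so verified.

Verified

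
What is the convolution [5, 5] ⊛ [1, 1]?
y[0] = 5×1 = 5; y[1] = 5×1 + 5×1 = 10; y[2] = 5×1 = 5

[5, 10, 5]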